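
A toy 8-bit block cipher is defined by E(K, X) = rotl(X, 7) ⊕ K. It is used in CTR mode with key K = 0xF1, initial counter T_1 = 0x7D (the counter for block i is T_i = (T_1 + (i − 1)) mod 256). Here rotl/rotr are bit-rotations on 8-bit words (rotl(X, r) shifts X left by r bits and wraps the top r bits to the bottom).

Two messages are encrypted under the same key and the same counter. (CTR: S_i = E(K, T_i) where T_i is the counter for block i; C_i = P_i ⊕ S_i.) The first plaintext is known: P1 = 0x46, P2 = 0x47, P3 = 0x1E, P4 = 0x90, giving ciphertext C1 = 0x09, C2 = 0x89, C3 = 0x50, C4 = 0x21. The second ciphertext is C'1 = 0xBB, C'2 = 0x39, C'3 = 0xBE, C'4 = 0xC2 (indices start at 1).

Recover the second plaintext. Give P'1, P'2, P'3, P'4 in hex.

P'1 = 0xF4, P'2 = 0xF7, P'3 = 0xF0, P'4 = 0x73

In CTR with a reused counter, both messages share the same keystream S_i, so C_i ⊕ C'_i = P_i ⊕ P'_i and thus P'_i = P_i ⊕ C_i ⊕ C'_i.
P'1: 0x46 ⊕ 0x09 ⊕ 0xBB = 0xF4.
P'2: 0x47 ⊕ 0x89 ⊕ 0x39 = 0xF7.
P'3: 0x1E ⊕ 0x50 ⊕ 0xBE = 0xF0.
P'4: 0x90 ⊕ 0x21 ⊕ 0xC2 = 0x73.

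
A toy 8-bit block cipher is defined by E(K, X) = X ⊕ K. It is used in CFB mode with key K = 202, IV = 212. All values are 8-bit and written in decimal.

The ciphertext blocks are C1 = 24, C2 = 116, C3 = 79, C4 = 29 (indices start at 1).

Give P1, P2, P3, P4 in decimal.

CFB decryption: P_i = C_i ⊕ E(K, C_{i−1}), with C_{0} = IV.
P1: E(K, 212) = 30; 24 ⊕ 30 = 6.
P2: E(K, 24) = 210; 116 ⊕ 210 = 166.
P3: E(K, 116) = 190; 79 ⊕ 190 = 241.
P4: E(K, 79) = 133; 29 ⊕ 133 = 152.

P1 = 6, P2 = 166, P3 = 241, P4 = 152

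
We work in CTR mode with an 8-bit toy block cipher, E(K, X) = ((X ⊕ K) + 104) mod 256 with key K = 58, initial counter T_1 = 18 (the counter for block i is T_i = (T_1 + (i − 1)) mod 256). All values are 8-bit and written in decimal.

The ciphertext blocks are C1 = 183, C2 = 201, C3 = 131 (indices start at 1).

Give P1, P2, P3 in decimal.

P1 = 39, P2 = 88, P3 = 21

CTR decryption: S_i = E(K, T_i) where T_i is the counter for block i; P_i = C_i ⊕ S_i.
P1: T = 18, S = E(K, T) = 144; 183 ⊕ 144 = 39.
P2: T = 19, S = E(K, T) = 145; 201 ⊕ 145 = 88.
P3: T = 20, S = E(K, T) = 150; 131 ⊕ 150 = 21.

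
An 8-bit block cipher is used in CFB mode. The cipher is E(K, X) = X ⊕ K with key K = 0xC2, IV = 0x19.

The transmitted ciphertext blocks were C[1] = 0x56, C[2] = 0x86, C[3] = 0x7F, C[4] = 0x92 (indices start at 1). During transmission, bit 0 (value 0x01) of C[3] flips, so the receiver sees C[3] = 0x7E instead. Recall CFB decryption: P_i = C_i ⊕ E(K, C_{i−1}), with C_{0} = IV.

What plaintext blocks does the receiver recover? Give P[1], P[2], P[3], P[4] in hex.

P[1] = 0x8D, P[2] = 0x12, P[3] = 0x3A, P[4] = 0x2E

Only C[3] changed, to 0x7E. In CFB, a change in C_i flips the same bit in P_i and garbles P_{i+1}. Decrypting the received ciphertext:
P[1]: E(K, 0x19) = 0xDB; 0x56 ⊕ 0xDB = 0x8D.
P[2]: E(K, 0x56) = 0x94; 0x86 ⊕ 0x94 = 0x12.
P[3]: E(K, 0x86) = 0x44; 0x7E ⊕ 0x44 = 0x3A.
P[4]: E(K, 0x7E) = 0xBC; 0x92 ⊕ 0xBC = 0x2E.
Blocks that differ from the original plaintext: P[3], P[4].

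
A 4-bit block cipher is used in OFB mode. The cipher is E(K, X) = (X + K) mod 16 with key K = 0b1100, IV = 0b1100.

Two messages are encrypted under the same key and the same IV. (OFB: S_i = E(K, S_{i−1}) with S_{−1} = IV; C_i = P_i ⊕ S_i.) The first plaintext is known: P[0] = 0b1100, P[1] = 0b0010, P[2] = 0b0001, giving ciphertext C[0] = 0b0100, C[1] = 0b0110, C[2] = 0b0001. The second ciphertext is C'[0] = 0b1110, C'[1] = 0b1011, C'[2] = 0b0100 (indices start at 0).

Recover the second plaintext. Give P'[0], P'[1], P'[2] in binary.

P'[0] = 0b0110, P'[1] = 0b1111, P'[2] = 0b0100

In OFB with a reused IV, both messages share the same keystream S_i, so C_i ⊕ C'_i = P_i ⊕ P'_i and thus P'_i = P_i ⊕ C_i ⊕ C'_i.
P'[0]: 0b1100 ⊕ 0b0100 ⊕ 0b1110 = 0b0110.
P'[1]: 0b0010 ⊕ 0b0110 ⊕ 0b1011 = 0b1111.
P'[2]: 0b0001 ⊕ 0b0001 ⊕ 0b0100 = 0b0100.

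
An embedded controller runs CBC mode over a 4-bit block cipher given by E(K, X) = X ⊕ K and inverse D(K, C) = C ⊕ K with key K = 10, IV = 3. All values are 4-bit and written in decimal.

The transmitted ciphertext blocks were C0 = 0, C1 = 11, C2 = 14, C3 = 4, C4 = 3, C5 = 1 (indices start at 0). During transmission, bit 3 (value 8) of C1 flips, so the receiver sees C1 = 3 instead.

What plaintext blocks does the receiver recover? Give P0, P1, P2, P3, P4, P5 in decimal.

P0 = 9, P1 = 9, P2 = 7, P3 = 0, P4 = 13, P5 = 8

CBC decryption: P_i = D(K, C_i) ⊕ C_{i−1}, with C_{−1} = IV.
Only C1 changed, to 3. In CBC, a change in C_i garbles P_i and flips the same bit in P_{i+1}. Decrypting the received ciphertext:
P0: D(K, 0) = 10; 10 ⊕ 3 = 9.
P1: D(K, 3) = 9; 9 ⊕ 0 = 9.
P2: D(K, 14) = 4; 4 ⊕ 3 = 7.
P3: D(K, 4) = 14; 14 ⊕ 14 = 0.
P4: D(K, 3) = 9; 9 ⊕ 4 = 13.
P5: D(K, 1) = 11; 11 ⊕ 3 = 8.
Blocks that differ from the original plaintext: P1, P2.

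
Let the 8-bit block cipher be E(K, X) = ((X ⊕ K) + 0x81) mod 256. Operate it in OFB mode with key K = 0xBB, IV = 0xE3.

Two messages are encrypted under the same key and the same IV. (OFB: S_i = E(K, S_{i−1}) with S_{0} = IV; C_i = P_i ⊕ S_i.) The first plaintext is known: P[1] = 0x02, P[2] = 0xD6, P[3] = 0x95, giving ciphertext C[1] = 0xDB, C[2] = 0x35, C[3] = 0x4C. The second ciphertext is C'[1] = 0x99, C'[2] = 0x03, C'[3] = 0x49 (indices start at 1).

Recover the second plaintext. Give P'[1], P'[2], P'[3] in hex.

P'[1] = 0x40, P'[2] = 0xE0, P'[3] = 0x90

In OFB with a reused IV, both messages share the same keystream S_i, so C_i ⊕ C'_i = P_i ⊕ P'_i and thus P'_i = P_i ⊕ C_i ⊕ C'_i.
P'[1]: 0x02 ⊕ 0xDB ⊕ 0x99 = 0x40.
P'[2]: 0xD6 ⊕ 0x35 ⊕ 0x03 = 0xE0.
P'[3]: 0x95 ⊕ 0x4C ⊕ 0x49 = 0x90.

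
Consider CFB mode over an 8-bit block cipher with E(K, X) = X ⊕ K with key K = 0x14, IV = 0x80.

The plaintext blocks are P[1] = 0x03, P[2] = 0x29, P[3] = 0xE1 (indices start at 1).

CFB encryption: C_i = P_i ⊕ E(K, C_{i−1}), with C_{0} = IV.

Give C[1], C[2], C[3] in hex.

C[1] = 0x97, C[2] = 0xAA, C[3] = 0x5F

C[1]: E(K, 0x80) = 0x94; 0x03 ⊕ 0x94 = 0x97.
C[2]: E(K, 0x97) = 0x83; 0x29 ⊕ 0x83 = 0xAA.
C[3]: E(K, 0xAA) = 0xBE; 0xE1 ⊕ 0xBE = 0x5F.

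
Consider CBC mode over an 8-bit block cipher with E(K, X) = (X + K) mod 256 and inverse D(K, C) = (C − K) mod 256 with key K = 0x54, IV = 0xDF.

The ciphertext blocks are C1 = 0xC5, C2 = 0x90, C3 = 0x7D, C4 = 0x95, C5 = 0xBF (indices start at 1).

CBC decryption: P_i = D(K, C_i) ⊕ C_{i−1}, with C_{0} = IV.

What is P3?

P3 = 0xB9

P3: D(K, 0x7D) = 0x29; 0x29 ⊕ 0x90 = 0xB9.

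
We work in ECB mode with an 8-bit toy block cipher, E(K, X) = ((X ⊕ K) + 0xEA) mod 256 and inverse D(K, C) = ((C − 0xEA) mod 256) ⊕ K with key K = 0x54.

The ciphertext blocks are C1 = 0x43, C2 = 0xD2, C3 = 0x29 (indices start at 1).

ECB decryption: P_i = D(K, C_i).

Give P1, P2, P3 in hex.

P1: D(K, 0x43) = 0x0D.
P2: D(K, 0xD2) = 0xBC.
P3: D(K, 0x29) = 0x6B.

P1 = 0x0D, P2 = 0xBC, P3 = 0x6B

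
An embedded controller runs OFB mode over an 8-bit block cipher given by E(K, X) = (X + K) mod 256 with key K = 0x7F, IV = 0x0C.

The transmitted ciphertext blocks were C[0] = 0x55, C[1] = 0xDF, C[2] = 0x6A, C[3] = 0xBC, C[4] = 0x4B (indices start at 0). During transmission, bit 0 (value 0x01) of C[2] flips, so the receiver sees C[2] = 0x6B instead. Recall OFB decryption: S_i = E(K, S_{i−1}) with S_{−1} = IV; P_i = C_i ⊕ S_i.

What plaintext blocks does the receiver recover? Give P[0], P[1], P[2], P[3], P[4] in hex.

Only C[2] changed, to 0x6B. In OFB, a change in C_i flips the same bit in P_i only; the keystream is unaffected. Decrypting the received ciphertext:
P[0]: S = E(K, 0x0C) = 0x8B; 0x55 ⊕ 0x8B = 0xDE.
P[1]: S = E(K, 0x8B) = 0x0A; 0xDF ⊕ 0x0A = 0xD5.
P[2]: S = E(K, 0x0A) = 0x89; 0x6B ⊕ 0x89 = 0xE2.
P[3]: S = E(K, 0x89) = 0x08; 0xBC ⊕ 0x08 = 0xB4.
P[4]: S = E(K, 0x08) = 0x87; 0x4B ⊕ 0x87 = 0xCC.
Blocks that differ from the original plaintext: P[2].

P[0] = 0xDE, P[1] = 0xD5, P[2] = 0xE2, P[3] = 0xB4, P[4] = 0xCC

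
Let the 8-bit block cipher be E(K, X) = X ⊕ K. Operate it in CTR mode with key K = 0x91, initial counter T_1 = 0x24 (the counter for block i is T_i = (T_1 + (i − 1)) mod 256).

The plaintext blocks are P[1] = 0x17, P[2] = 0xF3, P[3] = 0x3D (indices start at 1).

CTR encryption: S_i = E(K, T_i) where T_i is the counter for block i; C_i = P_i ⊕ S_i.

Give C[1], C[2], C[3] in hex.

C[1]: T = 0x24, S = E(K, T) = 0xB5; 0x17 ⊕ 0xB5 = 0xA2.
C[2]: T = 0x25, S = E(K, T) = 0xB4; 0xF3 ⊕ 0xB4 = 0x47.
C[3]: T = 0x26, S = E(K, T) = 0xB7; 0x3D ⊕ 0xB7 = 0x8A.

C[1] = 0xA2, C[2] = 0x47, C[3] = 0x8A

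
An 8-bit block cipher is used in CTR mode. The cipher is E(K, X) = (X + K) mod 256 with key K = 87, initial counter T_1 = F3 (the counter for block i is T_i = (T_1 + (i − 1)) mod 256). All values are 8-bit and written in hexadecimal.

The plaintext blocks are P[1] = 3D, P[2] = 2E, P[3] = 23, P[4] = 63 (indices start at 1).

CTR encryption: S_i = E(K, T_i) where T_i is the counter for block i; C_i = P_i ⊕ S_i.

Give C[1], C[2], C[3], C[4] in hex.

C[1]: T = F3, S = E(K, T) = 7A; 3D ⊕ 7A = 47.
C[2]: T = F4, S = E(K, T) = 7B; 2E ⊕ 7B = 55.
C[3]: T = F5, S = E(K, T) = 7C; 23 ⊕ 7C = 5F.
C[4]: T = F6, S = E(K, T) = 7D; 63 ⊕ 7D = 1E.

C[1] = 47, C[2] = 55, C[3] = 5F, C[4] = 1E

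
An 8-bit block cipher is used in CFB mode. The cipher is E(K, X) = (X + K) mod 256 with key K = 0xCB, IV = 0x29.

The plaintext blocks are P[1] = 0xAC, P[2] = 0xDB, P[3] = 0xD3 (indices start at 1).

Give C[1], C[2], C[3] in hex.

CFB encryption: C_i = P_i ⊕ E(K, C_{i−1}), with C_{0} = IV.
C[1]: E(K, 0x29) = 0xF4; 0xAC ⊕ 0xF4 = 0x58.
C[2]: E(K, 0x58) = 0x23; 0xDB ⊕ 0x23 = 0xF8.
C[3]: E(K, 0xF8) = 0xC3; 0xD3 ⊕ 0xC3 = 0x10.

C[1] = 0x58, C[2] = 0xF8, C[3] = 0x10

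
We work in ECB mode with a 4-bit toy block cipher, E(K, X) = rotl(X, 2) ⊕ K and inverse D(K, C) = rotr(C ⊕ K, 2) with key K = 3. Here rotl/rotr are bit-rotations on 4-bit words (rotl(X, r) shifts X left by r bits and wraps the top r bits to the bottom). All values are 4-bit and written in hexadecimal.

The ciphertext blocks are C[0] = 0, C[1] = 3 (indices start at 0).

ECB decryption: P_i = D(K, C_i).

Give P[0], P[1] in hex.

P[0] = C, P[1] = 0

P[0]: D(K, 0) = C.
P[1]: D(K, 3) = 0.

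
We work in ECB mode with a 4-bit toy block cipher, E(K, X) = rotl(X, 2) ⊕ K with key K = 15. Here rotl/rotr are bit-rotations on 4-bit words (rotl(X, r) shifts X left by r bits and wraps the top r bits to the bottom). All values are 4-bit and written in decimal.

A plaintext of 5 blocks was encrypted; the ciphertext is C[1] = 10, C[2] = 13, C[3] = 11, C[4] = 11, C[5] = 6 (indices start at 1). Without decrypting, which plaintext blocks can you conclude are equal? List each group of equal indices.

P[3] = P[4]

ECB encrypts each block independently with the same key, so equal ciphertext blocks imply equal plaintext blocks.
C[3] = C[4] = 11, so P[3] = P[4].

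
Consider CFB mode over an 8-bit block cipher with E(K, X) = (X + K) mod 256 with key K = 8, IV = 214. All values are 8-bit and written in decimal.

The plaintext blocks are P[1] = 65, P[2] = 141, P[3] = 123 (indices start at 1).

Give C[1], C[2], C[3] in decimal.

CFB encryption: C_i = P_i ⊕ E(K, C_{i−1}), with C_{0} = IV.
C[1]: E(K, 214) = 222; 65 ⊕ 222 = 159.
C[2]: E(K, 159) = 167; 141 ⊕ 167 = 42.
C[3]: E(K, 42) = 50; 123 ⊕ 50 = 73.

C[1] = 159, C[2] = 42, C[3] = 73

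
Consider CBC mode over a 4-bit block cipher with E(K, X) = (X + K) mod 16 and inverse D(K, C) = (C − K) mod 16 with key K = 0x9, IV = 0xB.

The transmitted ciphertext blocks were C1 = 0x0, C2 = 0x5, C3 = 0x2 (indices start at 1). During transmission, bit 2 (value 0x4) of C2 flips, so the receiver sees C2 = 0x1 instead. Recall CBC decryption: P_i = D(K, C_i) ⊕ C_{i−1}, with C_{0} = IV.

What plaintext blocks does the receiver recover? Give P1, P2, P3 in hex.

Only C2 changed, to 0x1. In CBC, a change in C_i garbles P_i and flips the same bit in P_{i+1}. Decrypting the received ciphertext:
P1: D(K, 0x0) = 0x7; 0x7 ⊕ 0xB = 0xC.
P2: D(K, 0x1) = 0x8; 0x8 ⊕ 0x0 = 0x8.
P3: D(K, 0x2) = 0x9; 0x9 ⊕ 0x1 = 0x8.
Blocks that differ from the original plaintext: P2, P3.

P1 = 0xC, P2 = 0x8, P3 = 0x8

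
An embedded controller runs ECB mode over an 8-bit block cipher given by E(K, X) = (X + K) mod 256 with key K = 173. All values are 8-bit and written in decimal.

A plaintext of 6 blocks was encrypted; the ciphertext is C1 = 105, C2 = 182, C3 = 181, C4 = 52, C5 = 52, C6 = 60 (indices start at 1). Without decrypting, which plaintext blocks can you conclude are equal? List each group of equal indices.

ECB encrypts each block independently with the same key, so equal ciphertext blocks imply equal plaintext blocks.
C4 = C5 = 52, so P4 = P5.

P4 = P5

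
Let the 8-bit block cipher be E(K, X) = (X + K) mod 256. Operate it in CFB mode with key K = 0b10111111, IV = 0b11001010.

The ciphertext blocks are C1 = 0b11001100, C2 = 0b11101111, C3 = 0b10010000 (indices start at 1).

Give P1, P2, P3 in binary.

P1 = 0b01000101, P2 = 0b01100100, P3 = 0b00111110

CFB decryption: P_i = C_i ⊕ E(K, C_{i−1}), with C_{0} = IV.
P1: E(K, 0b11001010) = 0b10001001; 0b11001100 ⊕ 0b10001001 = 0b01000101.
P2: E(K, 0b11001100) = 0b10001011; 0b11101111 ⊕ 0b10001011 = 0b01100100.
P3: E(K, 0b11101111) = 0b10101110; 0b10010000 ⊕ 0b10101110 = 0b00111110.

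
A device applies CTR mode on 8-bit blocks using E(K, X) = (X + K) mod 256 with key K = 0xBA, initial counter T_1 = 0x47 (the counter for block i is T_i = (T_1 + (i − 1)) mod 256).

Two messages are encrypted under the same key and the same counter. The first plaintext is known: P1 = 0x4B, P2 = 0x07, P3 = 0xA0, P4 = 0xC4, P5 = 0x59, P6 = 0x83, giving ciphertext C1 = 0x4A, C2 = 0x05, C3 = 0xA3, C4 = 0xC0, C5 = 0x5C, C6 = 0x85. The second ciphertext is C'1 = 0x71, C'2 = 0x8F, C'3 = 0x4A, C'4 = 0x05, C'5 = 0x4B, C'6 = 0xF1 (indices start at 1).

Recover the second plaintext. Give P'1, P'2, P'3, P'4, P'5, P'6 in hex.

In CTR with a reused counter, both messages share the same keystream S_i, so C_i ⊕ C'_i = P_i ⊕ P'_i and thus P'_i = P_i ⊕ C_i ⊕ C'_i.
P'1: 0x4B ⊕ 0x4A ⊕ 0x71 = 0x70.
P'2: 0x07 ⊕ 0x05 ⊕ 0x8F = 0x8D.
P'3: 0xA0 ⊕ 0xA3 ⊕ 0x4A = 0x49.
P'4: 0xC4 ⊕ 0xC0 ⊕ 0x05 = 0x01.
P'5: 0x59 ⊕ 0x5C ⊕ 0x4B = 0x4E.
P'6: 0x83 ⊕ 0x85 ⊕ 0xF1 = 0xF7.

P'1 = 0x70, P'2 = 0x8D, P'3 = 0x49, P'4 = 0x01, P'5 = 0x4E, P'6 = 0xF7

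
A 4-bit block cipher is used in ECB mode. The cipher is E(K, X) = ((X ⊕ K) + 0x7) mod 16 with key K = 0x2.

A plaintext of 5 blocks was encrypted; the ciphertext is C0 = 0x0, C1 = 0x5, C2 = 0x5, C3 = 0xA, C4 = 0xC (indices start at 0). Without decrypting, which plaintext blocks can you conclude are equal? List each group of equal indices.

P1 = P2

ECB encrypts each block independently with the same key, so equal ciphertext blocks imply equal plaintext blocks.
C1 = C2 = 0x5, so P1 = P2.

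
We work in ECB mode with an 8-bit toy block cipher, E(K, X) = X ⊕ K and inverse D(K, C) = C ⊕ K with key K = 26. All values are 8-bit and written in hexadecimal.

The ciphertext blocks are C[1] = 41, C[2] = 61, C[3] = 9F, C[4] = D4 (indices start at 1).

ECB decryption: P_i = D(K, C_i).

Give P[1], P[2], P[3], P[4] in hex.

P[1] = 67, P[2] = 47, P[3] = B9, P[4] = F2

P[1]: D(K, 41) = 67.
P[2]: D(K, 61) = 47.
P[3]: D(K, 9F) = B9.
P[4]: D(K, D4) = F2.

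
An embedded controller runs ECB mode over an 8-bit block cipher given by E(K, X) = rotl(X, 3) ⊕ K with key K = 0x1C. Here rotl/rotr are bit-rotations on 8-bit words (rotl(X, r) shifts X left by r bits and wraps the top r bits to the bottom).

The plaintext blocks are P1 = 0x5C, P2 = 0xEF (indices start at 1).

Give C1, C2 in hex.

ECB encryption: C_i = E(K, P_i).
C1: E(K, 0x5C) = 0xFE.
C2: E(K, 0xEF) = 0x63.

C1 = 0xFE, C2 = 0x63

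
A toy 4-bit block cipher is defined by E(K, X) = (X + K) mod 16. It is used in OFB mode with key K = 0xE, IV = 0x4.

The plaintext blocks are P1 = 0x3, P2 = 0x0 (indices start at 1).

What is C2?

OFB encryption: S_i = E(K, S_{i−1}) with S_{0} = IV; C_i = P_i ⊕ S_i.
C1: S = E(K, 0x4) = 0x2; 0x3 ⊕ 0x2 = 0x1.
C2: S = E(K, 0x2) = 0x0; 0x0 ⊕ 0x0 = 0x0.

C2 = 0x0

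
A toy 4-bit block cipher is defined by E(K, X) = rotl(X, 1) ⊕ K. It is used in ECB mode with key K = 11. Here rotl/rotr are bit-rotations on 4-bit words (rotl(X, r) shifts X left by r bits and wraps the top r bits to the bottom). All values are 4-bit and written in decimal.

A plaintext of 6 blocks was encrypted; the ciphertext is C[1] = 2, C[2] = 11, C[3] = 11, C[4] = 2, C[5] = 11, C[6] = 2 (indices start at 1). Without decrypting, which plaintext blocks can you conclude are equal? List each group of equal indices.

ECB encrypts each block independently with the same key, so equal ciphertext blocks imply equal plaintext blocks.
C[1] = C[4] = C[6] = 2, so P[1] = P[4] = P[6].
C[2] = C[3] = C[5] = 11, so P[2] = P[3] = P[5].

P[1] = P[4] = P[6]; P[2] = P[3] = P[5]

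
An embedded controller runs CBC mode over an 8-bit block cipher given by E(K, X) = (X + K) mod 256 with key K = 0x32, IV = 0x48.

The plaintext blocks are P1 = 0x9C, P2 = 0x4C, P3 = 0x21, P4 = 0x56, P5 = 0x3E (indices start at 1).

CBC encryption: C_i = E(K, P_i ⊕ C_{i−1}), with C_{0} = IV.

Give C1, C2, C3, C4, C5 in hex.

C1: P1 ⊕ 0x48 = 0xD4; E(K, 0xD4) = 0x06.
C2: P2 ⊕ 0x06 = 0x4A; E(K, 0x4A) = 0x7C.
C3: P3 ⊕ 0x7C = 0x5D; E(K, 0x5D) = 0x8F.
C4: P4 ⊕ 0x8F = 0xD9; E(K, 0xD9) = 0x0B.
C5: P5 ⊕ 0x0B = 0x35; E(K, 0x35) = 0x67.

C1 = 0x06, C2 = 0x7C, C3 = 0x8F, C4 = 0x0B, C5 = 0x67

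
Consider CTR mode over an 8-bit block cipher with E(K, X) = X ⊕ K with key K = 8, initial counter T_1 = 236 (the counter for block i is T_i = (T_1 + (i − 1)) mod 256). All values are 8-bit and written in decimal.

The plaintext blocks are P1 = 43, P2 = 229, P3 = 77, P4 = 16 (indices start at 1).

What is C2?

C2 = 0

CTR encryption: S_i = E(K, T_i) where T_i is the counter for block i; C_i = P_i ⊕ S_i.
C1: T = 236, S = E(K, T) = 228; 43 ⊕ 228 = 207.
C2: T = 237, S = E(K, T) = 229; 229 ⊕ 229 = 0.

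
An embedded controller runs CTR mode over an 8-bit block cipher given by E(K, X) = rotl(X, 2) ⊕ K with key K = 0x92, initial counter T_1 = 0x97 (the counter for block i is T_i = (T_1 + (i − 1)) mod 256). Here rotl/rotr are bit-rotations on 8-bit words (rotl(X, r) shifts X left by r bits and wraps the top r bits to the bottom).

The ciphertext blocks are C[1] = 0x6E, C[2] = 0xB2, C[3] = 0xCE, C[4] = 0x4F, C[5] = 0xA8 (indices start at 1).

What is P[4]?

P[4] = 0xB7

CTR decryption: S_i = E(K, T_i) where T_i is the counter for block i; P_i = C_i ⊕ S_i.
P[4]: T = 0x9A, S = E(K, T) = 0xF8; 0x4F ⊕ 0xF8 = 0xB7.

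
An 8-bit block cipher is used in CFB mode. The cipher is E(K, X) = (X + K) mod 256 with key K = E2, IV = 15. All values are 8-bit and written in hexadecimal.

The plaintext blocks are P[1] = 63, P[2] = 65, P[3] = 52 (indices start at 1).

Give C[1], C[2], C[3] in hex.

CFB encryption: C_i = P_i ⊕ E(K, C_{i−1}), with C_{0} = IV.
C[1]: E(K, 15) = F7; 63 ⊕ F7 = 94.
C[2]: E(K, 94) = 76; 65 ⊕ 76 = 13.
C[3]: E(K, 13) = F5; 52 ⊕ F5 = A7.

C[1] = 94, C[2] = 13, C[3] = A7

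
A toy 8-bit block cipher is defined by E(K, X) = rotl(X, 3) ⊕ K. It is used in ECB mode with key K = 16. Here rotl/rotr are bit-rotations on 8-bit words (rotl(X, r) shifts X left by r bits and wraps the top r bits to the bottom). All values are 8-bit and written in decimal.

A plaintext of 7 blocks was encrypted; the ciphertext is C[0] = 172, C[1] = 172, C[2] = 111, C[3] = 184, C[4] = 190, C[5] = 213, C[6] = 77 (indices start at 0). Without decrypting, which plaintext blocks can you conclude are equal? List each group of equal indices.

ECB encrypts each block independently with the same key, so equal ciphertext blocks imply equal plaintext blocks.
C[0] = C[1] = 172, so P[0] = P[1].

P[0] = P[1]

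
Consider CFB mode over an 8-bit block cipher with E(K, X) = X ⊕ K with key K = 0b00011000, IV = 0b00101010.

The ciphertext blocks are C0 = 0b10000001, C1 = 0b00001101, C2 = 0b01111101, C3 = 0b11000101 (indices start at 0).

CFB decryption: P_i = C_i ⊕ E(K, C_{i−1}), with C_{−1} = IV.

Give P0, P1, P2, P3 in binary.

P0 = 0b10110011, P1 = 0b10010100, P2 = 0b01101000, P3 = 0b10100000

P0: E(K, 0b00101010) = 0b00110010; 0b10000001 ⊕ 0b00110010 = 0b10110011.
P1: E(K, 0b10000001) = 0b10011001; 0b00001101 ⊕ 0b10011001 = 0b10010100.
P2: E(K, 0b00001101) = 0b00010101; 0b01111101 ⊕ 0b00010101 = 0b01101000.
P3: E(K, 0b01111101) = 0b01100101; 0b11000101 ⊕ 0b01100101 = 0b10100000.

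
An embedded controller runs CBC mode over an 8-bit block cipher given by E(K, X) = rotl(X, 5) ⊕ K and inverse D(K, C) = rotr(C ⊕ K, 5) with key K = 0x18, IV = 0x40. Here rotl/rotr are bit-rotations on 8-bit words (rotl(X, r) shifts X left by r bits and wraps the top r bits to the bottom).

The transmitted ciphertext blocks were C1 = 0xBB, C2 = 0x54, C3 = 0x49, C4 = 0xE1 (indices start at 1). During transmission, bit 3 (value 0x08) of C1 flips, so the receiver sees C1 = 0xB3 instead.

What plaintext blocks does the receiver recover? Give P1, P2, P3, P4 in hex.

P1 = 0x1D, P2 = 0xD1, P3 = 0xDE, P4 = 0x86

CBC decryption: P_i = D(K, C_i) ⊕ C_{i−1}, with C_{0} = IV.
Only C1 changed, to 0xB3. In CBC, a change in C_i garbles P_i and flips the same bit in P_{i+1}. Decrypting the received ciphertext:
P1: D(K, 0xB3) = 0x5D; 0x5D ⊕ 0x40 = 0x1D.
P2: D(K, 0x54) = 0x62; 0x62 ⊕ 0xB3 = 0xD1.
P3: D(K, 0x49) = 0x8A; 0x8A ⊕ 0x54 = 0xDE.
P4: D(K, 0xE1) = 0xCF; 0xCF ⊕ 0x49 = 0x86.
Blocks that differ from the original plaintext: P1, P2.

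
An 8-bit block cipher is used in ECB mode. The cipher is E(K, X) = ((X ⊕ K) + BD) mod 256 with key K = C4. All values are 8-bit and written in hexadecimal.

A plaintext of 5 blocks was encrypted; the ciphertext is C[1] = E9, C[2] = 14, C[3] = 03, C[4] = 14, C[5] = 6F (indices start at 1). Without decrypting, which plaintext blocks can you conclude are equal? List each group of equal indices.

ECB encrypts each block independently with the same key, so equal ciphertext blocks imply equal plaintext blocks.
C[2] = C[4] = 14, so P[2] = P[4].

P[2] = P[4]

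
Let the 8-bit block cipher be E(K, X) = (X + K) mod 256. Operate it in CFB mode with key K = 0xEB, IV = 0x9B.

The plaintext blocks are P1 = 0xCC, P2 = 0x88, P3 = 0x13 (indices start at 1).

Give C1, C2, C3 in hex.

C1 = 0x4A, C2 = 0xBD, C3 = 0xBB

CFB encryption: C_i = P_i ⊕ E(K, C_{i−1}), with C_{0} = IV.
C1: E(K, 0x9B) = 0x86; 0xCC ⊕ 0x86 = 0x4A.
C2: E(K, 0x4A) = 0x35; 0x88 ⊕ 0x35 = 0xBD.
C3: E(K, 0xBD) = 0xA8; 0x13 ⊕ 0xA8 = 0xBB.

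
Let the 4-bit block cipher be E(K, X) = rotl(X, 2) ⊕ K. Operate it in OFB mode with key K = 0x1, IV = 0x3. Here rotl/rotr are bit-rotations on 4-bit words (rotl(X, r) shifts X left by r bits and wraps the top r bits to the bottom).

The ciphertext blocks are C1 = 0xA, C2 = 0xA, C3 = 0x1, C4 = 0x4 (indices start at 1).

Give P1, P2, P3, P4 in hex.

P1 = 0x7, P2 = 0xC, P3 = 0x9, P4 = 0x7

OFB decryption: S_i = E(K, S_{i−1}) with S_{0} = IV; P_i = C_i ⊕ S_i.
P1: S = E(K, 0x3) = 0xD; 0xA ⊕ 0xD = 0x7.
P2: S = E(K, 0xD) = 0x6; 0xA ⊕ 0x6 = 0xC.
P3: S = E(K, 0x6) = 0x8; 0x1 ⊕ 0x8 = 0x9.
P4: S = E(K, 0x8) = 0x3; 0x4 ⊕ 0x3 = 0x7.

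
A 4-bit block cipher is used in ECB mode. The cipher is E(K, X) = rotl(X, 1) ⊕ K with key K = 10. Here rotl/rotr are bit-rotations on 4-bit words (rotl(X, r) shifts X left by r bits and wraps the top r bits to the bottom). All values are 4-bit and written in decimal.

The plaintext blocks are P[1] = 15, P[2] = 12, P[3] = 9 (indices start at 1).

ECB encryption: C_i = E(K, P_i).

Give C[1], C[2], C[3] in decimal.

C[1] = 5, C[2] = 3, C[3] = 9

C[1]: E(K, 15) = 5.
C[2]: E(K, 12) = 3.
C[3]: E(K, 9) = 9.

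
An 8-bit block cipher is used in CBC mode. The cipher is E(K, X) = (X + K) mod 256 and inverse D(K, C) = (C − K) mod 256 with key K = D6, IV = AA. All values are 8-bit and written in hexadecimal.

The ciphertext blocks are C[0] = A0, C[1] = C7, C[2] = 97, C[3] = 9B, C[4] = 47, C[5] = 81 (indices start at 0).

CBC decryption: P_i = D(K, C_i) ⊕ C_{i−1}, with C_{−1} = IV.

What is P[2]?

P[2] = 06

P[2]: D(K, 97) = C1; C1 ⊕ C7 = 06.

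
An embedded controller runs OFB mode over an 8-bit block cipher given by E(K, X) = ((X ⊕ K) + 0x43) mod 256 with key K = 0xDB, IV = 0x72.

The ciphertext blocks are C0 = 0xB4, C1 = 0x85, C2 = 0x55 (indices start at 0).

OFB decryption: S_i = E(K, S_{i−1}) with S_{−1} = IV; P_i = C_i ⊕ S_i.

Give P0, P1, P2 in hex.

P0 = 0x58, P1 = 0xFF, P2 = 0xB1

P0: S = E(K, 0x72) = 0xEC; 0xB4 ⊕ 0xEC = 0x58.
P1: S = E(K, 0xEC) = 0x7A; 0x85 ⊕ 0x7A = 0xFF.
P2: S = E(K, 0x7A) = 0xE4; 0x55 ⊕ 0xE4 = 0xB1.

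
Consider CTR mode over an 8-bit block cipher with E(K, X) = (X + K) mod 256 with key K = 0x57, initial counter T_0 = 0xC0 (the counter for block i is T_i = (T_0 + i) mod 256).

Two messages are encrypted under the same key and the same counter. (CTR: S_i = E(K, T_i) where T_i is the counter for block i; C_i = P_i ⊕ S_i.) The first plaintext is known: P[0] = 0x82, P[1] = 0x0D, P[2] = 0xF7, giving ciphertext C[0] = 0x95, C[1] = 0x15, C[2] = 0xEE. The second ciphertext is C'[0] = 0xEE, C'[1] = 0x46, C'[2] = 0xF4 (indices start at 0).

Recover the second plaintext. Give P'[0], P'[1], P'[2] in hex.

P'[0] = 0xF9, P'[1] = 0x5E, P'[2] = 0xED

In CTR with a reused counter, both messages share the same keystream S_i, so C_i ⊕ C'_i = P_i ⊕ P'_i and thus P'_i = P_i ⊕ C_i ⊕ C'_i.
P'[0]: 0x82 ⊕ 0x95 ⊕ 0xEE = 0xF9.
P'[1]: 0x0D ⊕ 0x15 ⊕ 0x46 = 0x5E.
P'[2]: 0xF7 ⊕ 0xEE ⊕ 0xF4 = 0xED.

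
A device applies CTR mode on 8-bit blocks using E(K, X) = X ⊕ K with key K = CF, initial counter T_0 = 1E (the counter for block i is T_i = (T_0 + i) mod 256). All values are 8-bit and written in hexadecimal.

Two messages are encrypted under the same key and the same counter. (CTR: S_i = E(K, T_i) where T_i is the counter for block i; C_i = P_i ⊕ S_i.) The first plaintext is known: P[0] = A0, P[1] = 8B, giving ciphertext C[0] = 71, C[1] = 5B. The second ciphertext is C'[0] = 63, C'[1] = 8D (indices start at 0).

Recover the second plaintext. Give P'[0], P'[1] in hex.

P'[0] = B2, P'[1] = 5D

In CTR with a reused counter, both messages share the same keystream S_i, so C_i ⊕ C'_i = P_i ⊕ P'_i and thus P'_i = P_i ⊕ C_i ⊕ C'_i.
P'[0]: A0 ⊕ 71 ⊕ 63 = B2.
P'[1]: 8B ⊕ 5B ⊕ 8D = 5D.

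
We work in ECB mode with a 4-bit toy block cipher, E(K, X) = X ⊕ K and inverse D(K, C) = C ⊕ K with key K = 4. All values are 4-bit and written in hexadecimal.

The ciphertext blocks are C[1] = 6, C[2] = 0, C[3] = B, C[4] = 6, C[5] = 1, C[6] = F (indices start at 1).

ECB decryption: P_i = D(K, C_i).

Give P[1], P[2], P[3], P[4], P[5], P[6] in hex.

P[1] = 2, P[2] = 4, P[3] = F, P[4] = 2, P[5] = 5, P[6] = B

P[1]: D(K, 6) = 2.
P[2]: D(K, 0) = 4.
P[3]: D(K, B) = F.
P[4]: D(K, 6) = 2.
P[5]: D(K, 1) = 5.
P[6]: D(K, F) = B.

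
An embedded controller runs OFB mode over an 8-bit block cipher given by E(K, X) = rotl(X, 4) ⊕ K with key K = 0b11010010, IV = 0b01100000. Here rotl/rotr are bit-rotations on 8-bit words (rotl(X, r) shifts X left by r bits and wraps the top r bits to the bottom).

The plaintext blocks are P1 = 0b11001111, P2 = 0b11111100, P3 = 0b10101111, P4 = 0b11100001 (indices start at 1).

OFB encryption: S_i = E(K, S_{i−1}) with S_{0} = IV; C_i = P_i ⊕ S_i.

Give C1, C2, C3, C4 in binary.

C1 = 0b00011011, C2 = 0b01100011, C3 = 0b10000100, C4 = 0b10000001

C1: S = E(K, 0b01100000) = 0b11010100; 0b11001111 ⊕ 0b11010100 = 0b00011011.
C2: S = E(K, 0b11010100) = 0b10011111; 0b11111100 ⊕ 0b10011111 = 0b01100011.
C3: S = E(K, 0b10011111) = 0b00101011; 0b10101111 ⊕ 0b00101011 = 0b10000100.
C4: S = E(K, 0b00101011) = 0b01100000; 0b11100001 ⊕ 0b01100000 = 0b10000001.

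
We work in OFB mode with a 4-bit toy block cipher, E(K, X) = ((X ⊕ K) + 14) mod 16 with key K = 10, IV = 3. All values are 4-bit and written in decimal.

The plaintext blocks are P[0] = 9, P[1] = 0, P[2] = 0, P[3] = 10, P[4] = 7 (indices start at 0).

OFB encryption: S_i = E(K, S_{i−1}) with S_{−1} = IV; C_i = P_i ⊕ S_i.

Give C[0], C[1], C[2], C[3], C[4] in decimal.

C[0] = 14, C[1] = 11, C[2] = 15, C[3] = 9, C[4] = 0

C[0]: S = E(K, 3) = 7; 9 ⊕ 7 = 14.
C[1]: S = E(K, 7) = 11; 0 ⊕ 11 = 11.
C[2]: S = E(K, 11) = 15; 0 ⊕ 15 = 15.
C[3]: S = E(K, 15) = 3; 10 ⊕ 3 = 9.
C[4]: S = E(K, 3) = 7; 7 ⊕ 7 = 0.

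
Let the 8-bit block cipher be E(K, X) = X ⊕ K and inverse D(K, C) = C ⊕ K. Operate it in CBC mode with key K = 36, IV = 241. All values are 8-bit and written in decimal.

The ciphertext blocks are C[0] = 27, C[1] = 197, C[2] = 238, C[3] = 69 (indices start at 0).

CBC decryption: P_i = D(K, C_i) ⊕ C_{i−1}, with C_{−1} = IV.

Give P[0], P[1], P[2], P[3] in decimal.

P[0]: D(K, 27) = 63; 63 ⊕ 241 = 206.
P[1]: D(K, 197) = 225; 225 ⊕ 27 = 250.
P[2]: D(K, 238) = 202; 202 ⊕ 197 = 15.
P[3]: D(K, 69) = 97; 97 ⊕ 238 = 143.

P[0] = 206, P[1] = 250, P[2] = 15, P[3] = 143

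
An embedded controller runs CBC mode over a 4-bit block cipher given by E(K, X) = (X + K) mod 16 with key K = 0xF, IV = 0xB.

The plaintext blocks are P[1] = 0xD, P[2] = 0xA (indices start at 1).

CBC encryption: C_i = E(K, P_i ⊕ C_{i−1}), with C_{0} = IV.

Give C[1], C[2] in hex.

C[1] = 0x5, C[2] = 0xE

C[1]: P[1] ⊕ 0xB = 0x6; E(K, 0x6) = 0x5.
C[2]: P[2] ⊕ 0x5 = 0xF; E(K, 0xF) = 0xE.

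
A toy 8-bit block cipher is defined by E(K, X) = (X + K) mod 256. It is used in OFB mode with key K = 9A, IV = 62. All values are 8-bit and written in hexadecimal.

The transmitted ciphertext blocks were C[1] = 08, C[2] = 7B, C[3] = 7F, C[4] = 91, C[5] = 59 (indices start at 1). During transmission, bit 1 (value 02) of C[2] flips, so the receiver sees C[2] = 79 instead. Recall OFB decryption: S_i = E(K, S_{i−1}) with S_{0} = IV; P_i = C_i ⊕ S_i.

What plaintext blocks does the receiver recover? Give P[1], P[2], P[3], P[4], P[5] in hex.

Only C[2] changed, to 79. In OFB, a change in C_i flips the same bit in P_i only; the keystream is unaffected. Decrypting the received ciphertext:
P[1]: S = E(K, 62) = FC; 08 ⊕ FC = F4.
P[2]: S = E(K, FC) = 96; 79 ⊕ 96 = EF.
P[3]: S = E(K, 96) = 30; 7F ⊕ 30 = 4F.
P[4]: S = E(K, 30) = CA; 91 ⊕ CA = 5B.
P[5]: S = E(K, CA) = 64; 59 ⊕ 64 = 3D.
Blocks that differ from the original plaintext: P[2].

P[1] = F4, P[2] = EF, P[3] = 4F, P[4] = 5B, P[5] = 3D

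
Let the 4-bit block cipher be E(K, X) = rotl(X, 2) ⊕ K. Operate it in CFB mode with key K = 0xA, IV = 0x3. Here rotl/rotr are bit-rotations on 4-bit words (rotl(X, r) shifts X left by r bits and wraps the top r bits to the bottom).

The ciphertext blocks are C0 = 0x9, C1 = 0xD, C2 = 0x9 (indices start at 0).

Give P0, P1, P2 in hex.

P0 = 0xF, P1 = 0x1, P2 = 0x4

CFB decryption: P_i = C_i ⊕ E(K, C_{i−1}), with C_{−1} = IV.
P0: E(K, 0x3) = 0x6; 0x9 ⊕ 0x6 = 0xF.
P1: E(K, 0x9) = 0xC; 0xD ⊕ 0xC = 0x1.
P2: E(K, 0xD) = 0xD; 0x9 ⊕ 0xD = 0x4.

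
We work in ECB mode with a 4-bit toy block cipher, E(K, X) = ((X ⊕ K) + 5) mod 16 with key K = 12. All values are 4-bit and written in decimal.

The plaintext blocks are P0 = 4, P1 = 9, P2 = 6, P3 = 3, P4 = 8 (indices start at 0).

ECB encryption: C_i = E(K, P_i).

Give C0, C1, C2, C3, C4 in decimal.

C0: E(K, 4) = 13.
C1: E(K, 9) = 10.
C2: E(K, 6) = 15.
C3: E(K, 3) = 4.
C4: E(K, 8) = 9.

C0 = 13, C1 = 10, C2 = 15, C3 = 4, C4 = 9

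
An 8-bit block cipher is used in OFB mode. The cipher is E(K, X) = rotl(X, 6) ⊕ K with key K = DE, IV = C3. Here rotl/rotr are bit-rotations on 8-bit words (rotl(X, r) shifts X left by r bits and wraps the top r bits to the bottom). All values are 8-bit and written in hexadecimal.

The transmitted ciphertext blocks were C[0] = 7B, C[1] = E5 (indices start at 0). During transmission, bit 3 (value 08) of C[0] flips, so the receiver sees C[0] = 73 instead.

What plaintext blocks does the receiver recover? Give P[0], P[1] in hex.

P[0] = 5D, P[1] = B0

OFB decryption: S_i = E(K, S_{i−1}) with S_{−1} = IV; P_i = C_i ⊕ S_i.
Only C[0] changed, to 73. In OFB, a change in C_i flips the same bit in P_i only; the keystream is unaffected. Decrypting the received ciphertext:
P[0]: S = E(K, C3) = 2E; 73 ⊕ 2E = 5D.
P[1]: S = E(K, 2E) = 55; E5 ⊕ 55 = B0.
Blocks that differ from the original plaintext: P[0].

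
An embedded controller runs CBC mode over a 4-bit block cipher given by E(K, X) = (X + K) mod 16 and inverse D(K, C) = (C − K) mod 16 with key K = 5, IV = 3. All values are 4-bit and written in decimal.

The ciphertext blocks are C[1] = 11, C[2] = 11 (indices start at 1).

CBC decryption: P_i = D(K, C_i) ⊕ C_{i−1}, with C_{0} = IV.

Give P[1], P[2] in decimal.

P[1] = 5, P[2] = 13

P[1]: D(K, 11) = 6; 6 ⊕ 3 = 5.
P[2]: D(K, 11) = 6; 6 ⊕ 11 = 13.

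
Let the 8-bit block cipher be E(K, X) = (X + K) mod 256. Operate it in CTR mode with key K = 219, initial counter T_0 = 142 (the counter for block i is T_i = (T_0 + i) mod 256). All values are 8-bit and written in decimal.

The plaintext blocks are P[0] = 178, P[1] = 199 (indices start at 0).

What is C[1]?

C[1] = 173

CTR encryption: S_i = E(K, T_i) where T_i is the counter for block i; C_i = P_i ⊕ S_i.
C[0]: T = 142, S = E(K, T) = 105; 178 ⊕ 105 = 219.
C[1]: T = 143, S = E(K, T) = 106; 199 ⊕ 106 = 173.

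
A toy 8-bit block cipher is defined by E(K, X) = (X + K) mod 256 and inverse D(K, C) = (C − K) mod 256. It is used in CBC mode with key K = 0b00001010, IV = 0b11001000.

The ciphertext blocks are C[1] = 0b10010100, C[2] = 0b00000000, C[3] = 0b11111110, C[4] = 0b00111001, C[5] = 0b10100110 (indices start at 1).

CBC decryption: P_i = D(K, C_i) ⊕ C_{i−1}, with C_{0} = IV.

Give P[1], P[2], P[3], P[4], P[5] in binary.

P[1]: D(K, 0b10010100) = 0b10001010; 0b10001010 ⊕ 0b11001000 = 0b01000010.
P[2]: D(K, 0b00000000) = 0b11110110; 0b11110110 ⊕ 0b10010100 = 0b01100010.
P[3]: D(K, 0b11111110) = 0b11110100; 0b11110100 ⊕ 0b00000000 = 0b11110100.
P[4]: D(K, 0b00111001) = 0b00101111; 0b00101111 ⊕ 0b11111110 = 0b11010001.
P[5]: D(K, 0b10100110) = 0b10011100; 0b10011100 ⊕ 0b00111001 = 0b10100101.

P[1] = 0b01000010, P[2] = 0b01100010, P[3] = 0b11110100, P[4] = 0b11010001, P[5] = 0b10100101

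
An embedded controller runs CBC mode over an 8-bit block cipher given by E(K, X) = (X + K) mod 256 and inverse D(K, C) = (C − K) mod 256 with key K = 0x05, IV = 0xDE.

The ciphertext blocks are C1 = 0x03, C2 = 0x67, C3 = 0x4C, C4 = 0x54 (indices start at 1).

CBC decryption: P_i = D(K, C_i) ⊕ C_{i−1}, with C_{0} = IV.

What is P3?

P3: D(K, 0x4C) = 0x47; 0x47 ⊕ 0x67 = 0x20.

P3 = 0x20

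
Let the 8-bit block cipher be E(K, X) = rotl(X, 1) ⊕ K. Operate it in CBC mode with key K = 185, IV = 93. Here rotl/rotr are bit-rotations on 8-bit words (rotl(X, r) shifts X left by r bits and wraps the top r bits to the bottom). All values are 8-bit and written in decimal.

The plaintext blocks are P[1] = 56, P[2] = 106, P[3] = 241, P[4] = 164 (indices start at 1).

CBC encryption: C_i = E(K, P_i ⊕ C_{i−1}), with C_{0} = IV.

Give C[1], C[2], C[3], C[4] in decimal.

C[1] = 115, C[2] = 139, C[3] = 77, C[4] = 106

C[1]: P[1] ⊕ 93 = 101; E(K, 101) = 115.
C[2]: P[2] ⊕ 115 = 25; E(K, 25) = 139.
C[3]: P[3] ⊕ 139 = 122; E(K, 122) = 77.
C[4]: P[4] ⊕ 77 = 233; E(K, 233) = 106.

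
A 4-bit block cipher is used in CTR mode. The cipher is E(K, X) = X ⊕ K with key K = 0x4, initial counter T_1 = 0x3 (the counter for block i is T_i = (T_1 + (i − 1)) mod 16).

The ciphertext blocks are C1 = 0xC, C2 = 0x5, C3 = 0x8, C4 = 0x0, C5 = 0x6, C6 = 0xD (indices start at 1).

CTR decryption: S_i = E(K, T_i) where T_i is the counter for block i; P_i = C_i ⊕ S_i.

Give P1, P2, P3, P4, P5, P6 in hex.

P1 = 0xB, P2 = 0x5, P3 = 0x9, P4 = 0x2, P5 = 0x5, P6 = 0x1

P1: T = 0x3, S = E(K, T) = 0x7; 0xC ⊕ 0x7 = 0xB.
P2: T = 0x4, S = E(K, T) = 0x0; 0x5 ⊕ 0x0 = 0x5.
P3: T = 0x5, S = E(K, T) = 0x1; 0x8 ⊕ 0x1 = 0x9.
P4: T = 0x6, S = E(K, T) = 0x2; 0x0 ⊕ 0x2 = 0x2.
P5: T = 0x7, S = E(K, T) = 0x3; 0x6 ⊕ 0x3 = 0x5.
P6: T = 0x8, S = E(K, T) = 0xC; 0xD ⊕ 0xC = 0x1.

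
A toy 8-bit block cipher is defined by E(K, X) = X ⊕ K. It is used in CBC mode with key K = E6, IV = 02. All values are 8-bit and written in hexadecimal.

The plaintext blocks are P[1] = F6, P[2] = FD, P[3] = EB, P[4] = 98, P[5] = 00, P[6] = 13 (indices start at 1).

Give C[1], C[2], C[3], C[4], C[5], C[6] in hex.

C[1] = 12, C[2] = 09, C[3] = 04, C[4] = 7A, C[5] = 9C, C[6] = 69

CBC encryption: C_i = E(K, P_i ⊕ C_{i−1}), with C_{0} = IV.
C[1]: P[1] ⊕ 02 = F4; E(K, F4) = 12.
C[2]: P[2] ⊕ 12 = EF; E(K, EF) = 09.
C[3]: P[3] ⊕ 09 = E2; E(K, E2) = 04.
C[4]: P[4] ⊕ 04 = 9C; E(K, 9C) = 7A.
C[5]: P[5] ⊕ 7A = 7A; E(K, 7A) = 9C.
C[6]: P[6] ⊕ 9C = 8F; E(K, 8F) = 69.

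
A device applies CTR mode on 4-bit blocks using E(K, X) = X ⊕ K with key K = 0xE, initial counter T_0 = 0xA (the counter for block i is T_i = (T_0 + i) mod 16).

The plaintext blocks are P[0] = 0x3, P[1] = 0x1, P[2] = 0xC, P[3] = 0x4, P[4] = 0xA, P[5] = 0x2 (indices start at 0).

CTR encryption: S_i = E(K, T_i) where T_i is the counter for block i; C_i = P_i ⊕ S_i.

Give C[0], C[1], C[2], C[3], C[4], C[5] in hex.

C[0] = 0x7, C[1] = 0x4, C[2] = 0xE, C[3] = 0x7, C[4] = 0xA, C[5] = 0x3

C[0]: T = 0xA, S = E(K, T) = 0x4; 0x3 ⊕ 0x4 = 0x7.
C[1]: T = 0xB, S = E(K, T) = 0x5; 0x1 ⊕ 0x5 = 0x4.
C[2]: T = 0xC, S = E(K, T) = 0x2; 0xC ⊕ 0x2 = 0xE.
C[3]: T = 0xD, S = E(K, T) = 0x3; 0x4 ⊕ 0x3 = 0x7.
C[4]: T = 0xE, S = E(K, T) = 0x0; 0xA ⊕ 0x0 = 0xA.
C[5]: T = 0xF, S = E(K, T) = 0x1; 0x2 ⊕ 0x1 = 0x3.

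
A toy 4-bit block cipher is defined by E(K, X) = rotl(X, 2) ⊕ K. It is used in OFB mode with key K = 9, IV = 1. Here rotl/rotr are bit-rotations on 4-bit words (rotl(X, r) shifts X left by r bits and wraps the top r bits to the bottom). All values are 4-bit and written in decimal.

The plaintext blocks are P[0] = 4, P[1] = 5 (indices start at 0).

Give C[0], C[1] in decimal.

C[0] = 9, C[1] = 11

OFB encryption: S_i = E(K, S_{i−1}) with S_{−1} = IV; C_i = P_i ⊕ S_i.
C[0]: S = E(K, 1) = 13; 4 ⊕ 13 = 9.
C[1]: S = E(K, 13) = 14; 5 ⊕ 14 = 11.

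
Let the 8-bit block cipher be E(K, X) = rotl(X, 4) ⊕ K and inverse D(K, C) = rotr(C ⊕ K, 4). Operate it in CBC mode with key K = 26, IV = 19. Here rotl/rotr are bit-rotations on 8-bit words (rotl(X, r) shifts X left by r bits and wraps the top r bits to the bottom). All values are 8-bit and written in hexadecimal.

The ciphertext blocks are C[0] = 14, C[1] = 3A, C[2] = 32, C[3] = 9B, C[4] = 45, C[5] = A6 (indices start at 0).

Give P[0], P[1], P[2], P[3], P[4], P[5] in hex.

CBC decryption: P_i = D(K, C_i) ⊕ C_{i−1}, with C_{−1} = IV.
P[0]: D(K, 14) = 23; 23 ⊕ 19 = 3A.
P[1]: D(K, 3A) = C1; C1 ⊕ 14 = D5.
P[2]: D(K, 32) = 41; 41 ⊕ 3A = 7B.
P[3]: D(K, 9B) = DB; DB ⊕ 32 = E9.
P[4]: D(K, 45) = 36; 36 ⊕ 9B = AD.
P[5]: D(K, A6) = 08; 08 ⊕ 45 = 4D.

P[0] = 3A, P[1] = D5, P[2] = 7B, P[3] = E9, P[4] = AD, P[5] = 4D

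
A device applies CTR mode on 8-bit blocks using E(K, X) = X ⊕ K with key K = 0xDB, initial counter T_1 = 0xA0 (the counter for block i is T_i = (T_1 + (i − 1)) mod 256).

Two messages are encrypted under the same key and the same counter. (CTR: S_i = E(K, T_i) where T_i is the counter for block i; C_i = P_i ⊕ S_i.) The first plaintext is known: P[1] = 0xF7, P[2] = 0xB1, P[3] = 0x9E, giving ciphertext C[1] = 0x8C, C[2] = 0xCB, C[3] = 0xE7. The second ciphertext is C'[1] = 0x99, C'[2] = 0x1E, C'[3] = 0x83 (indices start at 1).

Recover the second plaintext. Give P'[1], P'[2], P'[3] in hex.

P'[1] = 0xE2, P'[2] = 0x64, P'[3] = 0xFA

In CTR with a reused counter, both messages share the same keystream S_i, so C_i ⊕ C'_i = P_i ⊕ P'_i and thus P'_i = P_i ⊕ C_i ⊕ C'_i.
P'[1]: 0xF7 ⊕ 0x8C ⊕ 0x99 = 0xE2.
P'[2]: 0xB1 ⊕ 0xCB ⊕ 0x1E = 0x64.
P'[3]: 0x9E ⊕ 0xE7 ⊕ 0x83 = 0xFA.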